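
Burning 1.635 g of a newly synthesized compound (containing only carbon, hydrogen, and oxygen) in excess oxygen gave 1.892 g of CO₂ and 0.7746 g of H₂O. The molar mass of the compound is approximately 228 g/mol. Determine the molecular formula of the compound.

mol C = 1.892 g CO₂ ÷ 44.009 g/mol = 0.042991 mol
mol H = 2 × 0.7746 g H₂O ÷ 18.015 g/mol = 0.085995 mol
mass O = 1.635 − (0.51637 + 0.086683) = 1.0319 g → mol O = 1.0319 ÷ 15.999 = 0.064501 mol
Divide by the smallest (0.042991 mol): C 1.000, H 2.000, O 1.500
Multiplying each by 2 gives whole numbers: C 2.00, H 4.00, O 3.00
Empirical formula: C2H4O3
Empirical-formula mass = 76.05 g/mol; 228 ÷ 76.05 ≈ 3, so the molecular formula is C6H12O9.

C6H12O9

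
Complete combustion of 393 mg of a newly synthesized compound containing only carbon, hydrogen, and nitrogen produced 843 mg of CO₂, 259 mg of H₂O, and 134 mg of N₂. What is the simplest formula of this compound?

C2H3N

mol C = 0.843 g CO₂ ÷ 44.009 g/mol = 0.01916 mol
mol H = 2 × 0.259 g H₂O ÷ 18.015 g/mol = 0.02875 mol
mol N = 2 × 0.134 g N₂ ÷ 28.014 g/mol = 0.009567 mol
Divide by the smallest (0.009567 mol): C 2.002, H 3.006, N 1.000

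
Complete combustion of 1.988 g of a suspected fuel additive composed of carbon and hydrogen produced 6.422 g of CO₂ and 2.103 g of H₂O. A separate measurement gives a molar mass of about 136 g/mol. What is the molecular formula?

mol C = 6.422 g CO₂ ÷ 44.009 g/mol = 0.14592 mol
mol H = 2 × 2.103 g H₂O ÷ 18.015 g/mol = 0.23347 mol
Divide by the smallest (0.14592 mol): C 1.000, H 1.600
Multiplying each by 5 gives whole numbers: C 5.00, H 8.00
Empirical formula: C5H8
Empirical-formula mass = 68.12 g/mol; 136 ÷ 68.12 ≈ 2, so the molecular formula is C10H16.

C10H16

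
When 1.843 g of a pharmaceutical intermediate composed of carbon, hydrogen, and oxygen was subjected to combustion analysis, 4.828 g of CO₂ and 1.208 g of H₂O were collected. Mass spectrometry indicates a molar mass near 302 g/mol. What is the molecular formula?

C18H22O4

mol C = 4.828 g CO₂ ÷ 44.009 g/mol = 0.10970 mol
mol H = 2 × 1.208 g H₂O ÷ 18.015 g/mol = 0.13411 mol
mass O = 1.843 − (1.3177 + 0.13518) = 0.39015 g → mol O = 0.39015 ÷ 15.999 = 0.024386 mol
Divide by the smallest (0.024386 mol): C 4.499, H 5.499, O 1.000
Multiplying each by 2 gives whole numbers: C 9.00, H 11.00, O 2.00
Empirical formula: C9H11O2
Empirical-formula mass = 151.19 g/mol; 302 ÷ 151.19 ≈ 2, so the molecular formula is C18H22O4.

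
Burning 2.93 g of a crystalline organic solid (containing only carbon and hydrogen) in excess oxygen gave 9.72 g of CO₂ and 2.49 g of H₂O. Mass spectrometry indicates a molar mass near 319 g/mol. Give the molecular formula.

C24H30

mol C = 9.72 g CO₂ ÷ 44.009 g/mol = 0.2209 mol
mol H = 2 × 2.49 g H₂O ÷ 18.015 g/mol = 0.2764 mol
Divide by the smallest (0.2209 mol): C 1.000, H 1.252
Multiplying each by 4 gives whole numbers: C 4.00, H 5.01
Empirical formula: C4H5
Empirical-formula mass = 53.08 g/mol; 319 ÷ 53.08 ≈ 6, so the molecular formula is C24H30.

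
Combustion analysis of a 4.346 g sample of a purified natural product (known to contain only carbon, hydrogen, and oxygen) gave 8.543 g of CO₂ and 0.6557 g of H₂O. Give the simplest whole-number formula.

mol C = 8.543 g CO₂ ÷ 44.009 g/mol = 0.19412 mol
mol H = 2 × 0.6557 g H₂O ÷ 18.015 g/mol = 0.072795 mol
mass O = 4.346 − (2.3316 + 0.073377) = 1.9411 g → mol O = 1.9411 ÷ 15.999 = 0.12132 mol
Divide by the smallest (0.072795 mol): C 2.667, H 1.000, O 1.667
Multiplying each by 3 gives whole numbers: C 8.00, H 3.00, O 5.00

C8H3O5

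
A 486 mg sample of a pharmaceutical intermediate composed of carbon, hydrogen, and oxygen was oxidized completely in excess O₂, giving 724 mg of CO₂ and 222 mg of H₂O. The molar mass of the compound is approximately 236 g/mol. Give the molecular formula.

mol C = 0.724 g CO₂ ÷ 44.009 g/mol = 0.01645 mol
mol H = 2 × 0.222 g H₂O ÷ 18.015 g/mol = 0.02465 mol
mass O = 0.486 − (0.1976 + 0.02484) = 0.2636 g → mol O = 0.2636 ÷ 15.999 = 0.01647 mol
Divide by the smallest (0.01645 mol): C 1.000, H 1.498, O 1.001
Multiplying each by 2 gives whole numbers: C 2.00, H 3.00, O 2.00
Empirical formula: C2H3O2
Empirical-formula mass = 59.04 g/mol; 236 ÷ 59.04 ≈ 4, so the molecular formula is C8H12O8.

C8H12O8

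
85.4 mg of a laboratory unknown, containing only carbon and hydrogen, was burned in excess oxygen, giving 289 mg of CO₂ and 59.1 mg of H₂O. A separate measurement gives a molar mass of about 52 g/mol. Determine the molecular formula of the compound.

mol C = 0.289 g CO₂ ÷ 44.009 g/mol = 0.006567 mol
mol H = 2 × 0.0591 g H₂O ÷ 18.015 g/mol = 0.006561 mol
Divide by the smallest (0.006561 mol): C 1.001, H 1.000
Empirical formula: CH
Empirical-formula mass = 13.02 g/mol; 52 ÷ 13.02 ≈ 4, so the molecular formula is C4H4.

C4H4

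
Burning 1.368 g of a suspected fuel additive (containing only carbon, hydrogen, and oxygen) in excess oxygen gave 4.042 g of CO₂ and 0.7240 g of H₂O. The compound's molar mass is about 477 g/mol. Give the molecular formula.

C32H28O4

mol C = 4.042 g CO₂ ÷ 44.009 g/mol = 0.091845 mol
mol H = 2 × 0.7240 g H₂O ÷ 18.015 g/mol = 0.080377 mol
mass O = 1.368 − (1.1031 + 0.081020) = 0.18383 g → mol O = 0.18383 ÷ 15.999 = 0.011490 mol
Divide by the smallest (0.011490 mol): C 7.993, H 6.995, O 1.000
Empirical formula: C8H7O
Empirical-formula mass = 119.14 g/mol; 477 ÷ 119.14 ≈ 4, so the molecular formula is C32H28O4.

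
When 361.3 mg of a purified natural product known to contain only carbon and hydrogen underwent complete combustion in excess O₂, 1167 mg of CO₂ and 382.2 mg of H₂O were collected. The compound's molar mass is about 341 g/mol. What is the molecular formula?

mol C = 1.167 g CO₂ ÷ 44.009 g/mol = 0.026517 mol
mol H = 2 × 0.3822 g H₂O ÷ 18.015 g/mol = 0.042431 mol
Divide by the smallest (0.026517 mol): C 1.000, H 1.600
Multiplying each by 5 gives whole numbers: C 5.00, H 8.00
Empirical formula: C5H8
Empirical-formula mass = 68.12 g/mol; 341 ÷ 68.12 ≈ 5, so the molecular formula is C25H40.

C25H40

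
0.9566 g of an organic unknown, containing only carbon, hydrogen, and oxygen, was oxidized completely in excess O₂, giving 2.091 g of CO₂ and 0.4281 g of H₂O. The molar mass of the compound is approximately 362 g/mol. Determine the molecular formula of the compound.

mol C = 2.091 g CO₂ ÷ 44.009 g/mol = 0.047513 mol
mol H = 2 × 0.4281 g H₂O ÷ 18.015 g/mol = 0.047527 mol
mass O = 0.9566 − (0.57068 + 0.047907) = 0.33801 g → mol O = 0.33801 ÷ 15.999 = 0.021127 mol
Divide by the smallest (0.021127 mol): C 2.249, H 2.250, O 1.000
Multiplying each by 4 gives whole numbers: C 9.00, H 9.00, O 4.00
Empirical formula: C9H9O4
Empirical-formula mass = 181.17 g/mol; 362 ÷ 181.17 ≈ 2, so the molecular formula is C18H18O8.

C18H18O8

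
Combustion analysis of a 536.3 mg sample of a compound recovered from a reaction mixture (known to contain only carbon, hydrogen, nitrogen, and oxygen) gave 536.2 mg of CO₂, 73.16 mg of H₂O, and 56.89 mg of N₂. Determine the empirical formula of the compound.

mol C = 0.5362 g CO₂ ÷ 44.009 g/mol = 0.012184 mol
mol H = 2 × 0.07316 g H₂O ÷ 18.015 g/mol = 0.0081221 mol
mol N = 2 × 0.05689 g N₂ ÷ 28.014 g/mol = 0.0040615 mol
mass O = 0.5363 − (0.14634 + 0.0081871 + 0.056890) = 0.32488 g → mol O = 0.32488 ÷ 15.999 = 0.020306 mol
Divide by the smallest (0.0040615 mol): C 3.000, H 2.000, N 1.000, O 5.000

C3H2NO5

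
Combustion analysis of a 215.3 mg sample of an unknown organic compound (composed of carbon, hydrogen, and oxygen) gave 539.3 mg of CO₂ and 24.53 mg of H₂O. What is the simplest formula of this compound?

mol C = 0.5393 g CO₂ ÷ 44.009 g/mol = 0.012254 mol
mol H = 2 × 0.02453 g H₂O ÷ 18.015 g/mol = 0.0027233 mol
mass O = 0.2153 − (0.14719 + 0.0027451) = 0.065368 g → mol O = 0.065368 ÷ 15.999 = 0.0040858 mol
Divide by the smallest (0.0027233 mol): C 4.500, H 1.000, O 1.500
Multiplying each by 2 gives whole numbers: C 9.00, H 2.00, O 3.00

C9H2O3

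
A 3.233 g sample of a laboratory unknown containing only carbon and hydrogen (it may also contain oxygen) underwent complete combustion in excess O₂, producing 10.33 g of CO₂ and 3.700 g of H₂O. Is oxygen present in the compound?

no

mol C = 10.33 g CO₂ ÷ 44.009 g/mol = 0.23472 mol
mol H = 2 × 3.700 g H₂O ÷ 18.015 g/mol = 0.41077 mol
C and H together account for 3.2333 g — essentially the entire 3.233 g sample — so the compound contains no oxygen.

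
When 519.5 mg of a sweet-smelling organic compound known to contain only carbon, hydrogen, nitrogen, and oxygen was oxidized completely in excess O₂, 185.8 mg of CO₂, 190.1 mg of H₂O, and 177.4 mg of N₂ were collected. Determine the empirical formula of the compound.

CH5N3O4

mol C = 0.1858 g CO₂ ÷ 44.009 g/mol = 0.0042219 mol
mol H = 2 × 0.1901 g H₂O ÷ 18.015 g/mol = 0.021105 mol
mol N = 2 × 0.1774 g N₂ ÷ 28.014 g/mol = 0.012665 mol
mass O = 0.5195 − (0.050709 + 0.021273 + 0.17740) = 0.27012 g → mol O = 0.27012 ÷ 15.999 = 0.016883 mol
Divide by the smallest (0.0042219 mol): C 1.000, H 4.999, N 3.000, O 3.999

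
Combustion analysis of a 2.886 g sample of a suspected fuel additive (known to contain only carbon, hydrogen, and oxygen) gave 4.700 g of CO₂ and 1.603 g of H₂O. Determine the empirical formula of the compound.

mol C = 4.700 g CO₂ ÷ 44.009 g/mol = 0.10680 mol
mol H = 2 × 1.603 g H₂O ÷ 18.015 g/mol = 0.17796 mol
mass O = 2.886 − (1.2827 + 0.17939) = 1.4239 g → mol O = 1.4239 ÷ 15.999 = 0.088998 mol
Divide by the smallest (0.088998 mol): C 1.200, H 2.000, O 1.000
Multiplying each by 5 gives whole numbers: C 6.00, H 10.00, O 5.00

C6H10O5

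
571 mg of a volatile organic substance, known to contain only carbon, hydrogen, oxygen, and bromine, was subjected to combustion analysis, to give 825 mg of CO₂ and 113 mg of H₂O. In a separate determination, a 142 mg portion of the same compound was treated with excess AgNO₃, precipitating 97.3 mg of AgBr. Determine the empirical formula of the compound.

C9H6BrO5

mol C = 0.825 g CO₂ ÷ 44.009 g/mol = 0.01875 mol
mol H = 2 × 0.113 g H₂O ÷ 18.015 g/mol = 0.01255 mol
From the AgBr data: mol Br per gram of compound = (0.0973 ÷ 187.772) ÷ 0.142 = 0.003649 mol/g, so in the 0.571 g combustion sample mol Br = 0.002084 mol
mass O = 0.571 − (0.2252 + 0.01265 + 0.1665) = 0.1667 g → mol O = 0.1667 ÷ 15.999 = 0.01042 mol
Divide by the smallest (0.002084 mol): C 8.997, H 6.021, Br 1.000, O 5.001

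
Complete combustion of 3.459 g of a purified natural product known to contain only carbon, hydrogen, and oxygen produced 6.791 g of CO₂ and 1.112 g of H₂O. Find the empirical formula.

mol C = 6.791 g CO₂ ÷ 44.009 g/mol = 0.15431 mol
mol H = 2 × 1.112 g H₂O ÷ 18.015 g/mol = 0.12345 mol
mass O = 3.459 − (1.8534 + 0.12444) = 1.4812 g → mol O = 1.4812 ÷ 15.999 = 0.092578 mol
Divide by the smallest (0.092578 mol): C 1.667, H 1.334, O 1.000
Multiplying each by 3 gives whole numbers: C 5.00, H 4.00, O 3.00

C5H4O3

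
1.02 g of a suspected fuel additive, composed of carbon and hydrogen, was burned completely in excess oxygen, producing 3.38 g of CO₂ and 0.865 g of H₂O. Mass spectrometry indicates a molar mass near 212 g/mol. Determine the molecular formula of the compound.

C16H20

mol C = 3.38 g CO₂ ÷ 44.009 g/mol = 0.07680 mol
mol H = 2 × 0.865 g H₂O ÷ 18.015 g/mol = 0.09603 mol
Divide by the smallest (0.07680 mol): C 1.000, H 1.250
Multiplying each by 4 gives whole numbers: C 4.00, H 5.00
Empirical formula: C4H5
Empirical-formula mass = 53.08 g/mol; 212 ÷ 53.08 ≈ 4, so the molecular formula is C16H20.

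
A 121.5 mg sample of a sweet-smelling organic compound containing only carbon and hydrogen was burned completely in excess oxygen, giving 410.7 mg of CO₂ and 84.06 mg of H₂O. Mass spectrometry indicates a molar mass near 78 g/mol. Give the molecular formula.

mol C = 0.4107 g CO₂ ÷ 44.009 g/mol = 0.0093322 mol
mol H = 2 × 0.08406 g H₂O ÷ 18.015 g/mol = 0.0093322 mol
Divide by the smallest (0.0093322 mol): C 1.000, H 1.000
Empirical formula: CH
Empirical-formula mass = 13.02 g/mol; 78 ÷ 13.02 ≈ 6, so the molecular formula is C6H6.

C6H6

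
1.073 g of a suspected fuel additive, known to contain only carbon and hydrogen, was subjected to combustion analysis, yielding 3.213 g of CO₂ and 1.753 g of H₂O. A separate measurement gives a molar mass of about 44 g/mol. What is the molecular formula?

mol C = 3.213 g CO₂ ÷ 44.009 g/mol = 0.073008 mol
mol H = 2 × 1.753 g H₂O ÷ 18.015 g/mol = 0.19462 mol
Divide by the smallest (0.073008 mol): C 1.000, H 2.666
Multiplying each by 3 gives whole numbers: C 3.00, H 8.00
Empirical formula: C3H8
Empirical-formula mass = 44.10 g/mol; 44 ÷ 44.10 ≈ 1, so the molecular formula is C3H8.

C3H8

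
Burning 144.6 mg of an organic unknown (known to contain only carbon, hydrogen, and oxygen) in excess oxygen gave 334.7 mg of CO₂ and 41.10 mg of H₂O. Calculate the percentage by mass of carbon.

mol C = 0.3347 g CO₂ ÷ 44.009 g/mol = 0.0076053 mol
mol H = 2 × 0.04110 g H₂O ÷ 18.015 g/mol = 0.0045629 mol
mass O = 0.1446 − (0.091347 + 0.0045994) = 0.048654 g → mol O = 0.048654 ÷ 15.999 = 0.0030411 mol
mass % C = 0.091347 g ÷ 0.1446 g × 100%

63.17%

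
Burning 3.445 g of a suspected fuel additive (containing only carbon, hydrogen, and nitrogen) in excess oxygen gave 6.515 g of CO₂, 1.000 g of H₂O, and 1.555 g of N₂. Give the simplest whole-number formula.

mol C = 6.515 g CO₂ ÷ 44.009 g/mol = 0.14804 mol
mol H = 2 × 1.000 g H₂O ÷ 18.015 g/mol = 0.11102 mol
mol N = 2 × 1.555 g N₂ ÷ 28.014 g/mol = 0.11102 mol
Divide by the smallest (0.11102 mol): C 1.333, H 1.000, N 1.000
Multiplying each by 3 gives whole numbers: C 4.00, H 3.00, N 3.00

C4H3N3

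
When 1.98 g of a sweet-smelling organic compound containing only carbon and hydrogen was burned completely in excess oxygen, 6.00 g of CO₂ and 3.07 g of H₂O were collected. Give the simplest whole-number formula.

mol C = 6.00 g CO₂ ÷ 44.009 g/mol = 0.1363 mol
mol H = 2 × 3.07 g H₂O ÷ 18.015 g/mol = 0.3408 mol
Divide by the smallest (0.1363 mol): C 1.000, H 2.500
Multiplying each by 2 gives whole numbers: C 2.00, H 5.00

C2H5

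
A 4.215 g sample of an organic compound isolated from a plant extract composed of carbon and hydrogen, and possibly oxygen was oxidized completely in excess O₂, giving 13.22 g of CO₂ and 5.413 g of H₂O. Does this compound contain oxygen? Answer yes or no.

no

mol C = 13.22 g CO₂ ÷ 44.009 g/mol = 0.30039 mol
mol H = 2 × 5.413 g H₂O ÷ 18.015 g/mol = 0.60094 mol
C and H together account for 4.2138 g — essentially the entire 4.215 g sample — so the compound contains no oxygen.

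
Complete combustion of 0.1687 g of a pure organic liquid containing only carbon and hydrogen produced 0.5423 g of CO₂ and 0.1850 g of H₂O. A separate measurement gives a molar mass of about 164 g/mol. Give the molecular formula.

C12H20

mol C = 0.5423 g CO₂ ÷ 44.009 g/mol = 0.012322 mol
mol H = 2 × 0.1850 g H₂O ÷ 18.015 g/mol = 0.020538 mol
Divide by the smallest (0.012322 mol): C 1.000, H 1.667
Multiplying each by 3 gives whole numbers: C 3.00, H 5.00
Empirical formula: C3H5
Empirical-formula mass = 41.07 g/mol; 164 ÷ 41.07 ≈ 4, so the molecular formula is C12H20.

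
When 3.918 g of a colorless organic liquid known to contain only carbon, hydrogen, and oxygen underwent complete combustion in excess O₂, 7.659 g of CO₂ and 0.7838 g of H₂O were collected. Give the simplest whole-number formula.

C8H4O5

mol C = 7.659 g CO₂ ÷ 44.009 g/mol = 0.17403 mol
mol H = 2 × 0.7838 g H₂O ÷ 18.015 g/mol = 0.087016 mol
mass O = 3.918 − (2.0903 + 0.087713) = 1.7400 g → mol O = 1.7400 ÷ 15.999 = 0.10876 mol
Divide by the smallest (0.087016 mol): C 2.000, H 1.000, O 1.250
Multiplying each by 4 gives whole numbers: C 8.00, H 4.00, O 5.00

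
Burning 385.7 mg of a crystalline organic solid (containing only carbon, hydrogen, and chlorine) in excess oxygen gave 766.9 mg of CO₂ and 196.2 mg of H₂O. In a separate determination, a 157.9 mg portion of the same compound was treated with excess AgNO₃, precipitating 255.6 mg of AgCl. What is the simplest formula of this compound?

C4H5Cl

mol C = 0.7669 g CO₂ ÷ 44.009 g/mol = 0.017426 mol
mol H = 2 × 0.1962 g H₂O ÷ 18.015 g/mol = 0.021782 mol
From the AgCl data: mol Cl per gram of compound = (0.2556 ÷ 143.318) ÷ 0.1579 = 0.011295 mol/g, so in the 0.3857 g combustion sample mol Cl = 0.0043564 mol
Divide by the smallest (0.0043564 mol): C 4.000, H 5.000, Cl 1.000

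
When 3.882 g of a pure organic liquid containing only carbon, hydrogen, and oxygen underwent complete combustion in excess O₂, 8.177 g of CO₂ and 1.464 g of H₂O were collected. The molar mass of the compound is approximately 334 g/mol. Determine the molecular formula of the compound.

mol C = 8.177 g CO₂ ÷ 44.009 g/mol = 0.18580 mol
mol H = 2 × 1.464 g H₂O ÷ 18.015 g/mol = 0.16253 mol
mass O = 3.882 − (2.2317 + 0.16383) = 1.4865 g → mol O = 1.4865 ÷ 15.999 = 0.092911 mol
Divide by the smallest (0.092911 mol): C 2.000, H 1.749, O 1.000
Multiplying each by 4 gives whole numbers: C 8.00, H 7.00, O 4.00
Empirical formula: C8H7O4
Empirical-formula mass = 167.14 g/mol; 334 ÷ 167.14 ≈ 2, so the molecular formula is C16H14O8.

C16H14O8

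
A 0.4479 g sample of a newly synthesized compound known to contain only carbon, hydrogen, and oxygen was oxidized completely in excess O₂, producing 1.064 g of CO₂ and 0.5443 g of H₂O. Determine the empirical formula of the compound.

mol C = 1.064 g CO₂ ÷ 44.009 g/mol = 0.024177 mol
mol H = 2 × 0.5443 g H₂O ÷ 18.015 g/mol = 0.060427 mol
mass O = 0.4479 − (0.29039 + 0.060911) = 0.096601 g → mol O = 0.096601 ÷ 15.999 = 0.0060379 mol
Divide by the smallest (0.0060379 mol): C 4.004, H 10.008, O 1.000

C4H10O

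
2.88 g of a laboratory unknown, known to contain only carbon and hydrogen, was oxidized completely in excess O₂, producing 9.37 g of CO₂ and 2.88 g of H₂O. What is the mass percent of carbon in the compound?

mol C = 9.37 g CO₂ ÷ 44.009 g/mol = 0.2129 mol
mol H = 2 × 2.88 g H₂O ÷ 18.015 g/mol = 0.3197 mol
mass % C = 2.557 g ÷ 2.88 g × 100%

88.8%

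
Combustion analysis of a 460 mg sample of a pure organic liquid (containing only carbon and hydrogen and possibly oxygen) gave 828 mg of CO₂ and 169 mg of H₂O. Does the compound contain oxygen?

yes

mol C = 0.828 g CO₂ ÷ 44.009 g/mol = 0.01881 mol
mol H = 2 × 0.169 g H₂O ÷ 18.015 g/mol = 0.01876 mol
C and H account for only 0.2449 g of the 0.460 g sample; the remaining 0.2151 g must be oxygen.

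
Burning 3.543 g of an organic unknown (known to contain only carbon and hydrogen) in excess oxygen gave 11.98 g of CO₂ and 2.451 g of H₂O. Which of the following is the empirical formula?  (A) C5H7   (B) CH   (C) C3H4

(B) CH

mol C = 11.98 g CO₂ ÷ 44.009 g/mol = 0.27222 mol
mol H = 2 × 2.451 g H₂O ÷ 18.015 g/mol = 0.27211 mol
Divide by the smallest (0.27211 mol): C 1.000, H 1.000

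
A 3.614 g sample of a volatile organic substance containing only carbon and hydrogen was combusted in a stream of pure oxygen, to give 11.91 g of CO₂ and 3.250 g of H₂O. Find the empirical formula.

C3H4

mol C = 11.91 g CO₂ ÷ 44.009 g/mol = 0.27063 mol
mol H = 2 × 3.250 g H₂O ÷ 18.015 g/mol = 0.36081 mol
Divide by the smallest (0.27063 mol): C 1.000, H 1.333
Multiplying each by 3 gives whole numbers: C 3.00, H 4.00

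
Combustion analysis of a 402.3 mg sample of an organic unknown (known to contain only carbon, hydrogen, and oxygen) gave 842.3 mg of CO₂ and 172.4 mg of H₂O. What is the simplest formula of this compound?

mol C = 0.8423 g CO₂ ÷ 44.009 g/mol = 0.019139 mol
mol H = 2 × 0.1724 g H₂O ÷ 18.015 g/mol = 0.019140 mol
mass O = 0.4023 − (0.22988 + 0.019293) = 0.15313 g → mol O = 0.15313 ÷ 15.999 = 0.0095709 mol
Divide by the smallest (0.0095709 mol): C 2.000, H 2.000, O 1.000

C2H2O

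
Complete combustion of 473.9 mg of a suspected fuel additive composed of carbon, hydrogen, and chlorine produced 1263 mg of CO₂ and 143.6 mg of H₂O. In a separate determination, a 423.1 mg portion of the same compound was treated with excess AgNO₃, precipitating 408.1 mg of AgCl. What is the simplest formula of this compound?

C9H5Cl

mol C = 1.263 g CO₂ ÷ 44.009 g/mol = 0.028699 mol
mol H = 2 × 0.1436 g H₂O ÷ 18.015 g/mol = 0.015942 mol
From the AgCl data: mol Cl per gram of compound = (0.4081 ÷ 143.318) ÷ 0.4231 = 0.0067301 mol/g, so in the 0.4739 g combustion sample mol Cl = 0.0031894 mol
Divide by the smallest (0.0031894 mol): C 8.998, H 4.999, Cl 1.000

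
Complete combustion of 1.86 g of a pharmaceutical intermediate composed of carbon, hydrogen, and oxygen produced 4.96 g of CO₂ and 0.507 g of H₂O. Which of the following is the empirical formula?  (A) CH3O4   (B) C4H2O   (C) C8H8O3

mol C = 4.96 g CO₂ ÷ 44.009 g/mol = 0.1127 mol
mol H = 2 × 0.507 g H₂O ÷ 18.015 g/mol = 0.05629 mol
mass O = 1.86 − (1.354 + 0.05674) = 0.4496 g → mol O = 0.4496 ÷ 15.999 = 0.02810 mol
Divide by the smallest (0.02810 mol): C 4.011, H 2.003, O 1.000

(B) C4H2O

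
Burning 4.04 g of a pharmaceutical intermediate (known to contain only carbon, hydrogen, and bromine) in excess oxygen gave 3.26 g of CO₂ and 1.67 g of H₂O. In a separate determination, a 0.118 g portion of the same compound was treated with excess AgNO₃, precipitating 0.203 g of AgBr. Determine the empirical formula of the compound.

mol C = 3.26 g CO₂ ÷ 44.009 g/mol = 0.07408 mol
mol H = 2 × 1.67 g H₂O ÷ 18.015 g/mol = 0.1854 mol
From the AgBr data: mol Br per gram of compound = (0.203 ÷ 187.772) ÷ 0.118 = 0.009162 mol/g, so in the 4.04 g combustion sample mol Br = 0.03701 mol
Divide by the smallest (0.03701 mol): C 2.001, H 5.009, Br 1.000

C2H5Br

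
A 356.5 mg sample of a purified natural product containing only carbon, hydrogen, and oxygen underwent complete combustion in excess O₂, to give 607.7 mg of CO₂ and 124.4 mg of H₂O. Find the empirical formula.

mol C = 0.6077 g CO₂ ÷ 44.009 g/mol = 0.013809 mol
mol H = 2 × 0.1244 g H₂O ÷ 18.015 g/mol = 0.013811 mol
mass O = 0.3565 − (0.16585 + 0.013921) = 0.17672 g → mol O = 0.17672 ÷ 15.999 = 0.011046 mol
Divide by the smallest (0.011046 mol): C 1.250, H 1.250, O 1.000
Multiplying each by 4 gives whole numbers: C 5.00, H 5.00, O 4.00

C5H5O4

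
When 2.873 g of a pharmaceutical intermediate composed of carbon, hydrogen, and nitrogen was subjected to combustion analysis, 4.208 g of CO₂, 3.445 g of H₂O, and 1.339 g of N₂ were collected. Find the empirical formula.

mol C = 4.208 g CO₂ ÷ 44.009 g/mol = 0.095617 mol
mol H = 2 × 3.445 g H₂O ÷ 18.015 g/mol = 0.38246 mol
mol N = 2 × 1.339 g N₂ ÷ 28.014 g/mol = 0.095595 mol
Divide by the smallest (0.095595 mol): C 1.000, H 4.001, N 1.000

CH4N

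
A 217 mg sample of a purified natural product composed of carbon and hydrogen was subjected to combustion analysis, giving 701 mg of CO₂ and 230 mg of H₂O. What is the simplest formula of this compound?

C5H8

mol C = 0.701 g CO₂ ÷ 44.009 g/mol = 0.01593 mol
mol H = 2 × 0.230 g H₂O ÷ 18.015 g/mol = 0.02553 mol
Divide by the smallest (0.01593 mol): C 1.000, H 1.603
Multiplying each by 5 gives whole numbers: C 5.00, H 8.02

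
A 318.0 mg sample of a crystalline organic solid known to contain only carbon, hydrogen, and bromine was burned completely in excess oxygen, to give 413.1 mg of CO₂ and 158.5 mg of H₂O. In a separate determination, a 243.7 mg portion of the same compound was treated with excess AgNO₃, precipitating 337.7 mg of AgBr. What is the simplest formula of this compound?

C8H15Br2

mol C = 0.4131 g CO₂ ÷ 44.009 g/mol = 0.0093867 mol
mol H = 2 × 0.1585 g H₂O ÷ 18.015 g/mol = 0.017596 mol
From the AgBr data: mol Br per gram of compound = (0.3377 ÷ 187.772) ÷ 0.2437 = 0.0073798 mol/g, so in the 0.3180 g combustion sample mol Br = 0.0023468 mol
Divide by the smallest (0.0023468 mol): C 4.000, H 7.498, Br 1.000
Multiplying each by 2 gives whole numbers: C 8.00, H 15.00, Br 2.00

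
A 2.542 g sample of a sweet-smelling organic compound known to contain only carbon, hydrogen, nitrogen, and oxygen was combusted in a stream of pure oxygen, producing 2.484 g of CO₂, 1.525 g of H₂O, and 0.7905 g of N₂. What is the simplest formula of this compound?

mol C = 2.484 g CO₂ ÷ 44.009 g/mol = 0.056443 mol
mol H = 2 × 1.525 g H₂O ÷ 18.015 g/mol = 0.16930 mol
mol N = 2 × 0.7905 g N₂ ÷ 28.014 g/mol = 0.056436 mol
mass O = 2.542 − (0.67794 + 0.17066 + 0.79050) = 0.90291 g → mol O = 0.90291 ÷ 15.999 = 0.056435 mol
Divide by the smallest (0.056435 mol): C 1.000, H 3.000, N 1.000, O 1.000

CH3NO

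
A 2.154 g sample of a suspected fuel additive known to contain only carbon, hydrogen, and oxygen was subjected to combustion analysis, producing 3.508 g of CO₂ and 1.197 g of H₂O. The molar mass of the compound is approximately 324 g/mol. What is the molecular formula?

mol C = 3.508 g CO₂ ÷ 44.009 g/mol = 0.079711 mol
mol H = 2 × 1.197 g H₂O ÷ 18.015 g/mol = 0.13289 mol
mass O = 2.154 − (0.95741 + 0.13395) = 1.0626 g → mol O = 1.0626 ÷ 15.999 = 0.066419 mol
Divide by the smallest (0.066419 mol): C 1.200, H 2.001, O 1.000
Multiplying each by 5 gives whole numbers: C 6.00, H 10.00, O 5.00
Empirical formula: C6H10O5
Empirical-formula mass = 162.14 g/mol; 324 ÷ 162.14 ≈ 2, so the molecular formula is C12H20O10.

C12H20O10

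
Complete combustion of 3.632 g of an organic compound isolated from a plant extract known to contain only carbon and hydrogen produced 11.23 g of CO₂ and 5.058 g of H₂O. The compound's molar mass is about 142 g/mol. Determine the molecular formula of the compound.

mol C = 11.23 g CO₂ ÷ 44.009 g/mol = 0.25518 mol
mol H = 2 × 5.058 g H₂O ÷ 18.015 g/mol = 0.56153 mol
Divide by the smallest (0.25518 mol): C 1.000, H 2.201
Multiplying each by 5 gives whole numbers: C 5.00, H 11.00
Empirical formula: C5H11
Empirical-formula mass = 71.14 g/mol; 142 ÷ 71.14 ≈ 2, so the molecular formula is C10H22.

C10H22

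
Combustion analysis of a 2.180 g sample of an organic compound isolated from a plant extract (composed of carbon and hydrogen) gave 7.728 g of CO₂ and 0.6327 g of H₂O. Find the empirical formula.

mol C = 7.728 g CO₂ ÷ 44.009 g/mol = 0.17560 mol
mol H = 2 × 0.6327 g H₂O ÷ 18.015 g/mol = 0.070241 mol
Divide by the smallest (0.070241 mol): C 2.500, H 1.000
Multiplying each by 2 gives whole numbers: C 5.00, H 2.00

C5H2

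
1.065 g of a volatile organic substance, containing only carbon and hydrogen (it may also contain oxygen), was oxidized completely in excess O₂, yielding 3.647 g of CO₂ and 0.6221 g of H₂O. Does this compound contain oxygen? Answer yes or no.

mol C = 3.647 g CO₂ ÷ 44.009 g/mol = 0.082869 mol
mol H = 2 × 0.6221 g H₂O ÷ 18.015 g/mol = 0.069065 mol
C and H together account for 1.0650 g — essentially the entire 1.065 g sample — so the compound contains no oxygen.

no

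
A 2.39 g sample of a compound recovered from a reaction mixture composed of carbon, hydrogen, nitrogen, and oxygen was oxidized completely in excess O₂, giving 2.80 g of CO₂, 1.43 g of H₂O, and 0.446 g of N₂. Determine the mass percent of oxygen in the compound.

42.7%

mol C = 2.80 g CO₂ ÷ 44.009 g/mol = 0.06362 mol
mol H = 2 × 1.43 g H₂O ÷ 18.015 g/mol = 0.1588 mol
mol N = 2 × 0.446 g N₂ ÷ 28.014 g/mol = 0.03184 mol
mass O = 2.39 − (0.7642 + 0.1600 + 0.4460) = 1.020 g → mol O = 1.020 ÷ 15.999 = 0.06374 mol
mass % O = 1.020 g ÷ 2.39 g × 100%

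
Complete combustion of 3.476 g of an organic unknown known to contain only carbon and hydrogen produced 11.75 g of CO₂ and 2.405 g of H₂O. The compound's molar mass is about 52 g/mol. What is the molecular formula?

mol C = 11.75 g CO₂ ÷ 44.009 g/mol = 0.26699 mol
mol H = 2 × 2.405 g H₂O ÷ 18.015 g/mol = 0.26700 mol
Divide by the smallest (0.26699 mol): C 1.000, H 1.000
Empirical formula: CH
Empirical-formula mass = 13.02 g/mol; 52 ÷ 13.02 ≈ 4, so the molecular formula is C4H4.

C4H4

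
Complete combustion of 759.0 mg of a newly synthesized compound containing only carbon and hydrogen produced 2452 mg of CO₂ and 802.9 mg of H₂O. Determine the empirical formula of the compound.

C5H8

mol C = 2.452 g CO₂ ÷ 44.009 g/mol = 0.055716 mol
mol H = 2 × 0.8029 g H₂O ÷ 18.015 g/mol = 0.089137 mol
Divide by the smallest (0.055716 mol): C 1.000, H 1.600
Multiplying each by 5 gives whole numbers: C 5.00, H 8.00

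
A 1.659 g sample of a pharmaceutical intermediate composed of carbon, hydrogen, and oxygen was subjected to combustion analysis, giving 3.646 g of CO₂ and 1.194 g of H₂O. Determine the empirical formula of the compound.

mol C = 3.646 g CO₂ ÷ 44.009 g/mol = 0.082847 mol
mol H = 2 × 1.194 g H₂O ÷ 18.015 g/mol = 0.13256 mol
mass O = 1.659 − (0.99507 + 0.13362) = 0.53031 g → mol O = 0.53031 ÷ 15.999 = 0.033147 mol
Divide by the smallest (0.033147 mol): C 2.499, H 3.999, O 1.000
Multiplying each by 2 gives whole numbers: C 5.00, H 8.00, O 2.00

C5H8O2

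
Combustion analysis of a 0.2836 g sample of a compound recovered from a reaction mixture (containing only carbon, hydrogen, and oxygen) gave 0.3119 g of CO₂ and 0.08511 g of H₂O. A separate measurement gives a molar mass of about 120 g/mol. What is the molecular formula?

C3H4O5

mol C = 0.3119 g CO₂ ÷ 44.009 g/mol = 0.0070872 mol
mol H = 2 × 0.08511 g H₂O ÷ 18.015 g/mol = 0.0094488 mol
mass O = 0.2836 − (0.085124 + 0.0095244) = 0.18895 g → mol O = 0.18895 ÷ 15.999 = 0.011810 mol
Divide by the smallest (0.0070872 mol): C 1.000, H 1.333, O 1.666
Multiplying each by 3 gives whole numbers: C 3.00, H 4.00, O 5.00
Empirical formula: C3H4O5
Empirical-formula mass = 120.06 g/mol; 120 ÷ 120.06 ≈ 1, so the molecular formula is C3H4O5.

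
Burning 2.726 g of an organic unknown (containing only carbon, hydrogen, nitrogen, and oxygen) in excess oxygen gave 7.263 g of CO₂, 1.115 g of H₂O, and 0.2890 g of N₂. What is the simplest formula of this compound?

C8H6NO

mol C = 7.263 g CO₂ ÷ 44.009 g/mol = 0.16503 mol
mol H = 2 × 1.115 g H₂O ÷ 18.015 g/mol = 0.12379 mol
mol N = 2 × 0.2890 g N₂ ÷ 28.014 g/mol = 0.020633 mol
mass O = 2.726 − (1.9822 + 0.12478 + 0.28900) = 0.33000 g → mol O = 0.33000 ÷ 15.999 = 0.020626 mol
Divide by the smallest (0.020626 mol): C 8.001, H 6.001, N 1.000, O 1.000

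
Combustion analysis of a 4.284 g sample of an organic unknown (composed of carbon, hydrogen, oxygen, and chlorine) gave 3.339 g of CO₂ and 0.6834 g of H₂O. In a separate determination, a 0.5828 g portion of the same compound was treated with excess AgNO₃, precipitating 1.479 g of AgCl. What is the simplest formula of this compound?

C2H2Cl2O

mol C = 3.339 g CO₂ ÷ 44.009 g/mol = 0.075871 mol
mol H = 2 × 0.6834 g H₂O ÷ 18.015 g/mol = 0.075870 mol
From the AgCl data: mol Cl per gram of compound = (1.479 ÷ 143.318) ÷ 0.5828 = 0.017707 mol/g, so in the 4.284 g combustion sample mol Cl = 0.075857 mol
mass O = 4.284 − (0.91128 + 0.076477 + 2.6891) = 0.60710 g → mol O = 0.60710 ÷ 15.999 = 0.037946 mol
Divide by the smallest (0.037946 mol): C 1.999, H 1.999, Cl 1.999, O 1.000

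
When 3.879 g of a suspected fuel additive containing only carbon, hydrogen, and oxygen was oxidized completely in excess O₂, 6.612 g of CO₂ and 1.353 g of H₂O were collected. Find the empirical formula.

mol C = 6.612 g CO₂ ÷ 44.009 g/mol = 0.15024 mol
mol H = 2 × 1.353 g H₂O ÷ 18.015 g/mol = 0.15021 mol
mass O = 3.879 − (1.8046 + 0.15141) = 1.9230 g → mol O = 1.9230 ÷ 15.999 = 0.12020 mol
Divide by the smallest (0.12020 mol): C 1.250, H 1.250, O 1.000
Multiplying each by 4 gives whole numbers: C 5.00, H 5.00, O 4.00

C5H5O4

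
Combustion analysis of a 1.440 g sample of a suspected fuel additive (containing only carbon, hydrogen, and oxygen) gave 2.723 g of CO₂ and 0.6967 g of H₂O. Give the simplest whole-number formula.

mol C = 2.723 g CO₂ ÷ 44.009 g/mol = 0.061874 mol
mol H = 2 × 0.6967 g H₂O ÷ 18.015 g/mol = 0.077347 mol
mass O = 1.440 − (0.74317 + 0.077965) = 0.61887 g → mol O = 0.61887 ÷ 15.999 = 0.038682 mol
Divide by the smallest (0.038682 mol): C 1.600, H 2.000, O 1.000
Multiplying each by 5 gives whole numbers: C 8.00, H 10.00, O 5.00

C8H10O5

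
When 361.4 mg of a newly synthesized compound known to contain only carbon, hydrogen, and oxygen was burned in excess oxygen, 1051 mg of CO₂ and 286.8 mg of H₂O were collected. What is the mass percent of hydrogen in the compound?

mol C = 1.051 g CO₂ ÷ 44.009 g/mol = 0.023881 mol
mol H = 2 × 0.2868 g H₂O ÷ 18.015 g/mol = 0.031840 mol
mass O = 0.3614 − (0.28684 + 0.032095) = 0.042465 g → mol O = 0.042465 ÷ 15.999 = 0.0026542 mol
mass % H = 0.032095 g ÷ 0.3614 g × 100%

8.88%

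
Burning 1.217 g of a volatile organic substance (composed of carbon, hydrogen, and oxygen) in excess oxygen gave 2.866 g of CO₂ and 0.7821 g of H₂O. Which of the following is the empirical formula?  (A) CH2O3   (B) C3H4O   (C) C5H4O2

(B) C3H4O

mol C = 2.866 g CO₂ ÷ 44.009 g/mol = 0.065123 mol
mol H = 2 × 0.7821 g H₂O ÷ 18.015 g/mol = 0.086828 mol
mass O = 1.217 − (0.78219 + 0.087522) = 0.34728 g → mol O = 0.34728 ÷ 15.999 = 0.021707 mol
Divide by the smallest (0.021707 mol): C 3.000, H 4.000, O 1.000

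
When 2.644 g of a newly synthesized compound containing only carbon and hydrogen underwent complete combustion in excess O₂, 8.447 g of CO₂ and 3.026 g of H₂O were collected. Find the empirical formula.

C4H7

mol C = 8.447 g CO₂ ÷ 44.009 g/mol = 0.19194 mol
mol H = 2 × 3.026 g H₂O ÷ 18.015 g/mol = 0.33594 mol
Divide by the smallest (0.19194 mol): C 1.000, H 1.750
Multiplying each by 4 gives whole numbers: C 4.00, H 7.00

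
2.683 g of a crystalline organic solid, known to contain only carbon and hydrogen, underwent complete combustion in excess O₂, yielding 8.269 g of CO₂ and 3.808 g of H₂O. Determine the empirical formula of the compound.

C4H9

mol C = 8.269 g CO₂ ÷ 44.009 g/mol = 0.18789 mol
mol H = 2 × 3.808 g H₂O ÷ 18.015 g/mol = 0.42276 mol
Divide by the smallest (0.18789 mol): C 1.000, H 2.250
Multiplying each by 4 gives whole numbers: C 4.00, H 9.00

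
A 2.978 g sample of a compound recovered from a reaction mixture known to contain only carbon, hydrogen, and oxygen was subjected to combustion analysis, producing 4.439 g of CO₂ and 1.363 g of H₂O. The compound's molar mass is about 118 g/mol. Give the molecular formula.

C4H6O4

mol C = 4.439 g CO₂ ÷ 44.009 g/mol = 0.10087 mol
mol H = 2 × 1.363 g H₂O ÷ 18.015 g/mol = 0.15132 mol
mass O = 2.978 − (1.2115 + 0.15253) = 1.6140 g → mol O = 1.6140 ÷ 15.999 = 0.10088 mol
Divide by the smallest (0.10087 mol): C 1.000, H 1.500, O 1.000
Multiplying each by 2 gives whole numbers: C 2.00, H 3.00, O 2.00
Empirical formula: C2H3O2
Empirical-formula mass = 59.04 g/mol; 118 ÷ 59.04 ≈ 2, so the molecular formula is C4H6O4.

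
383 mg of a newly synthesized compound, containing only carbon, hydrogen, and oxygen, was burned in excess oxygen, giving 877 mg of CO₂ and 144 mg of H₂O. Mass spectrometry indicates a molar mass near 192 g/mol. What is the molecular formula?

mol C = 0.877 g CO₂ ÷ 44.009 g/mol = 0.01993 mol
mol H = 2 × 0.144 g H₂O ÷ 18.015 g/mol = 0.01599 mol
mass O = 0.383 − (0.2394 + 0.01611) = 0.1275 g → mol O = 0.1275 ÷ 15.999 = 0.007971 mol
Divide by the smallest (0.007971 mol): C 2.500, H 2.006, O 1.000
Multiplying each by 2 gives whole numbers: C 5.00, H 4.01, O 2.00
Empirical formula: C5H4O2
Empirical-formula mass = 96.08 g/mol; 192 ÷ 96.08 ≈ 2, so the molecular formula is C10H8O4.

C10H8O4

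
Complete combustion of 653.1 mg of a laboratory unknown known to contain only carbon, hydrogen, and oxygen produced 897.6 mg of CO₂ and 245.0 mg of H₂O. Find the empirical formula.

mol C = 0.8976 g CO₂ ÷ 44.009 g/mol = 0.020396 mol
mol H = 2 × 0.2450 g H₂O ÷ 18.015 g/mol = 0.027200 mol
mass O = 0.6531 − (0.24497 + 0.027417) = 0.38071 g → mol O = 0.38071 ÷ 15.999 = 0.023796 mol
Divide by the smallest (0.020396 mol): C 1.000, H 1.334, O 1.167
Multiplying each by 6 gives whole numbers: C 6.00, H 8.00, O 7.00

C6H8O7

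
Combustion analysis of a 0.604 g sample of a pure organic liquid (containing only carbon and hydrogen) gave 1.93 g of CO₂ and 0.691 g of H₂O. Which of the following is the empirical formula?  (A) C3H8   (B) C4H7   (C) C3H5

mol C = 1.93 g CO₂ ÷ 44.009 g/mol = 0.04385 mol
mol H = 2 × 0.691 g H₂O ÷ 18.015 g/mol = 0.07671 mol
Divide by the smallest (0.04385 mol): C 1.000, H 1.749
Multiplying each by 4 gives whole numbers: C 4.00, H 7.00

(B) C4H7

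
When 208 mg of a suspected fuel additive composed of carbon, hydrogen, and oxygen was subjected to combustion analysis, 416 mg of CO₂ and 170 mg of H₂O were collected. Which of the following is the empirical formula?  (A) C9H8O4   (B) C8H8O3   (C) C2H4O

mol C = 0.416 g CO₂ ÷ 44.009 g/mol = 0.009453 mol
mol H = 2 × 0.170 g H₂O ÷ 18.015 g/mol = 0.01887 mol
mass O = 0.208 − (0.1135 + 0.01902) = 0.07544 g → mol O = 0.07544 ÷ 15.999 = 0.004715 mol
Divide by the smallest (0.004715 mol): C 2.005, H 4.003, O 1.000

(C) C2H4O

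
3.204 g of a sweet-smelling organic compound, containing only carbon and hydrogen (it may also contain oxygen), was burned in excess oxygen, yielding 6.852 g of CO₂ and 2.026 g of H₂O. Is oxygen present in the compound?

yes

mol C = 6.852 g CO₂ ÷ 44.009 g/mol = 0.15570 mol
mol H = 2 × 2.026 g H₂O ÷ 18.015 g/mol = 0.22492 mol
C and H account for only 2.0968 g of the 3.204 g sample; the remaining 1.1072 g must be oxygen.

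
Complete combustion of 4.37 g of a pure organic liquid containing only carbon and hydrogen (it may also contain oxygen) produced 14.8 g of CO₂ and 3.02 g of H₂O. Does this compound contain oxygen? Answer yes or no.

mol C = 14.8 g CO₂ ÷ 44.009 g/mol = 0.3363 mol
mol H = 2 × 3.02 g H₂O ÷ 18.015 g/mol = 0.3353 mol
C and H together account for 4.377 g — essentially the entire 4.37 g sample — so the compound contains no oxygen.

no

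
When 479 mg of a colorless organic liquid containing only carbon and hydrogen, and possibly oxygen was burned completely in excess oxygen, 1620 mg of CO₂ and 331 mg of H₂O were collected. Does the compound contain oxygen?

no

mol C = 1.62 g CO₂ ÷ 44.009 g/mol = 0.03681 mol
mol H = 2 × 0.331 g H₂O ÷ 18.015 g/mol = 0.03675 mol
C and H together account for 0.4792 g — essentially the entire 0.479 g sample — so the compound contains no oxygen.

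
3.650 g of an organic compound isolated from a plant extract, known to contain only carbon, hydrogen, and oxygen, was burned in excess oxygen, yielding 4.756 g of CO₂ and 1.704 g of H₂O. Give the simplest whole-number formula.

C4H7O5

mol C = 4.756 g CO₂ ÷ 44.009 g/mol = 0.10807 mol
mol H = 2 × 1.704 g H₂O ÷ 18.015 g/mol = 0.18918 mol
mass O = 3.650 − (1.2980 + 0.19069) = 2.1613 g → mol O = 2.1613 ÷ 15.999 = 0.13509 mol
Divide by the smallest (0.10807 mol): C 1.000, H 1.751, O 1.250
Multiplying each by 4 gives whole numbers: C 4.00, H 7.00, O 5.00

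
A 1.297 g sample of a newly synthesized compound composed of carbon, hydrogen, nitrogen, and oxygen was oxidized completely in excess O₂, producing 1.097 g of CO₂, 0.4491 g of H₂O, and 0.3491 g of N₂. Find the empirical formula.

mol C = 1.097 g CO₂ ÷ 44.009 g/mol = 0.024927 mol
mol H = 2 × 0.4491 g H₂O ÷ 18.015 g/mol = 0.049858 mol
mol N = 2 × 0.3491 g N₂ ÷ 28.014 g/mol = 0.024923 mol
mass O = 1.297 − (0.29939 + 0.050257 + 0.34910) = 0.59825 g → mol O = 0.59825 ÷ 15.999 = 0.037393 mol
Divide by the smallest (0.024923 mol): C 1.000, H 2.000, N 1.000, O 1.500
Multiplying each by 2 gives whole numbers: C 2.00, H 4.00, N 2.00, O 3.00

C2H4N2O3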